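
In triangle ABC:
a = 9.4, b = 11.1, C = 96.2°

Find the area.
Two sides and the included angle (SAS): A = ½·a·b·sin(C) = ½·9.4·11.1·sin(96.2°)
sin(96.2°) ≈ 0.994151
A ≈ ½·104.34·0.994151 = 52.17·0.994151 ≈ 51.8649

Area = 51.86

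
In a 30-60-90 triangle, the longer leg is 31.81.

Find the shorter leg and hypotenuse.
In a 30-60-90 triangle the sides are in ratio 1 : √3 : 2, so short leg = long leg/√3 and hypotenuse = 2·(short leg).
Short leg = 31.81/√3 ≈ 31.81/1.73205 ≈ 18.3655
Hypotenuse = 2·18.3655 ≈ 36.731

Short leg = 18.37, Hypotenuse = 36.73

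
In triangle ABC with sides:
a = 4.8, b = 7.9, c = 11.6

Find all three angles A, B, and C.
Law of cosines for each angle (a² = 23.04, b² = 62.41, c² = 134.56):
cos(A) = (b² + c² − a²)/(2bc) = (62.41 + 134.56 − 23.04)/(2·7.9·11.6) = 173.93/183.28 ≈ 0.948985  ⇒  A ≈ 18.3802°
cos(B) = (a² + c² − b²)/(2ac) = (23.04 + 134.56 − 62.41)/(2·4.8·11.6) = 95.19/111.36 ≈ 0.854795  ⇒  B ≈ 31.2629°
cos(C) = (a² + b² − c²)/(2ab) = (23.04 + 62.41 − 134.56)/(2·4.8·7.9) = -49.11/75.84 ≈ -0.647547  ⇒  C ≈ 130.357°
Check: A + B + C ≈ 180°

A = 18.38°, B = 31.26°, C = 130.4°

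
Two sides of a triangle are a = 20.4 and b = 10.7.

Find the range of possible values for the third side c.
Triangle inequality: |a − b| < c < a + b
|a − b| = |20.4 − 10.7| = 9.7
a + b = 20.4 + 10.7 = 31.1

9.7 < c < 31.1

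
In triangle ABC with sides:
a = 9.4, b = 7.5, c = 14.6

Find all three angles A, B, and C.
Law of cosines for each angle (a² = 88.36, b² = 56.25, c² = 213.16):
cos(A) = (b² + c² − a²)/(2bc) = (56.25 + 213.16 − 88.36)/(2·7.5·14.6) = 181.05/219 ≈ 0.826712  ⇒  A ≈ 34.2375°
cos(B) = (a² + c² − b²)/(2ac) = (88.36 + 213.16 − 56.25)/(2·9.4·14.6) = 245.27/274.48 ≈ 0.893581  ⇒  B ≈ 26.6733°
cos(C) = (a² + b² − c²)/(2ab) = (88.36 + 56.25 − 213.16)/(2·9.4·7.5) = -68.55/141 ≈ -0.48617  ⇒  C ≈ 119.089°
Check: A + B + C ≈ 180°

A = 34.24°, B = 26.67°, C = 119.1°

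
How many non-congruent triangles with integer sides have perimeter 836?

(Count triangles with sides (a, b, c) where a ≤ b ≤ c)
Let a ≤ b ≤ c with a + b + c = 836. The only binding inequality is a + b > c, i.e. 836 − c > c, so c < 836/2; and c ≥ 836/3 since c is the largest side.
So 279 ≤ c ≤ 417. For each c, b runs from ⌈(836 − c)/2⌉ up to c (then a = 836 − b − c satisfies 1 ≤ a ≤ b automatically), giving c − ⌈(836 − c)/2⌉ + 1 choices.
Summing over c: 1 + 3 + 4 + 6 + … + 207 + 208  (139 terms, c = 279, …, 417) = 14560
Check (closed form: nearest integer to p²/48 for even p, (p+3)²/48 for odd p): 836²/48 = 698896/48 ≈ 14560.33 → 14560

14560 triangles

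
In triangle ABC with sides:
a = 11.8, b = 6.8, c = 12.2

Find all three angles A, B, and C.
Law of cosines for each angle (a² = 139.24, b² = 46.24, c² = 148.84):
cos(A) = (b² + c² − a²)/(2bc) = (46.24 + 148.84 − 139.24)/(2·6.8·12.2) = 55.84/165.92 ≈ 0.336548  ⇒  A ≈ 70.3333°
cos(B) = (a² + c² − b²)/(2ac) = (139.24 + 148.84 − 46.24)/(2·11.8·12.2) = 241.84/287.92 ≈ 0.839956  ⇒  B ≈ 32.8646°
cos(C) = (a² + b² − c²)/(2ab) = (139.24 + 46.24 − 148.84)/(2·11.8·6.8) = 36.64/160.48 ≈ 0.228315  ⇒  C ≈ 76.8021°
Check: A + B + C ≈ 180°

A = 70.33°, B = 32.86°, C = 76.8°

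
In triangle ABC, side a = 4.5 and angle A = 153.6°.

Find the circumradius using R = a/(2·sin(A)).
R = a/(2·sin(A)) = 4.5/(2·sin(153.6°))
sin(153.6°) ≈ 0.444635
R ≈ 4.5/(2·0.444635) = 4.5/0.88927 ≈ 5.06033

R = 5.06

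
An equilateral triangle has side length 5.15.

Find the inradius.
r = Area/s with s the semi-perimeter.
Area = (√3/4)·5.15² = (√3/4)·26.5225 ≈ 0.433013·26.5225 ≈ 11.4846
s = 3·5.15/2 = 7.725
r ≈ 11.4846/7.725 ≈ 1.48668
(Equivalently r = side/(2√3) = 5.15/3.4641 ≈ 1.48668.)

r = 1.487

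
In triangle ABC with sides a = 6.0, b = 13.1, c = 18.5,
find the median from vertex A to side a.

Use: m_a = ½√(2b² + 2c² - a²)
m_a = ½√(2·13.1² + 2·18.5² − 6.0²) = ½√(2·171.61 + 2·342.25 − 36) = ½√(343.22 + 684.5 − 36) = ½√991.72
√991.72 ≈ 31.4916, so m_a ≈ 15.7458

m_a = 15.75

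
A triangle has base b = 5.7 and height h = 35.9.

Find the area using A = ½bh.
A = ½·b·h = ½·5.7·35.9 = ½·204.63 = 102.315

Area = 102.315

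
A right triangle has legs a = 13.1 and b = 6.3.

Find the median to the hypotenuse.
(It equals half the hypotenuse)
Hypotenuse c = √(a² + b²) = √(171.61 + 39.69) = √211.3 ≈ 14.5362
Median to hypotenuse = c/2 ≈ 14.5362/2 ≈ 7.26808

Median = 7.268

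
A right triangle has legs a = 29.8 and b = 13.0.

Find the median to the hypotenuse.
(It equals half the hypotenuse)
Hypotenuse c = √(a² + b²) = √(888.04 + 169) = √1057.04 ≈ 32.5122
Median to hypotenuse = c/2 ≈ 32.5122/2 ≈ 16.2561

Median = 16.26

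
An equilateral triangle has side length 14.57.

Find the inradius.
r = Area/s with s the semi-perimeter.
Area = (√3/4)·14.57² = (√3/4)·212.2849 ≈ 0.433013·212.2849 ≈ 91.9221
s = 3·14.57/2 = 21.855
r ≈ 91.9221/21.855 ≈ 4.206
(Equivalently r = side/(2√3) = 14.57/3.4641 ≈ 4.206.)

r = 4.206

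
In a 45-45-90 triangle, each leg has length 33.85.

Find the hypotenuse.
In a 45-45-90 triangle the sides are in ratio 1 : 1 : √2, so hypotenuse = leg·√2.
Hypotenuse = 33.85·√2 ≈ 33.85·1.41421 ≈ 47.8711

Hypotenuse = 33.85√2 = 47.87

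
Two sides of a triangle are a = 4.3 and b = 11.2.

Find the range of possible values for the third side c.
Triangle inequality: |a − b| < c < a + b
|a − b| = |4.3 − 11.2| = 6.9
a + b = 4.3 + 11.2 = 15.5

6.9 < c < 15.5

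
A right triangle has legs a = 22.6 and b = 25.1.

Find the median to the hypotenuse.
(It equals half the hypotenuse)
Hypotenuse c = √(a² + b²) = √(510.76 + 630.01) = √1140.77 ≈ 33.7753
Median to hypotenuse = c/2 ≈ 33.7753/2 ≈ 16.8876

Median = 16.89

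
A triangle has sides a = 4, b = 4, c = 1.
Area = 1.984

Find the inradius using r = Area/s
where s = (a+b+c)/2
s = (4 + 4 + 1)/2 = 9/2 = 4.5
r = Area/s = 1.984/4.5 ≈ 0.440889

r = 0.4409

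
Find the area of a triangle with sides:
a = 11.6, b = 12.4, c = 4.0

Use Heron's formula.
s = (11.6 + 12.4 + 4.0)/2 = 28/2 = 14
s − a = 2.4, s − b = 1.6, s − c = 10
s(s−a)(s−b)(s−c) = 14·2.4·1.6·10 ≈ 537.6
Area = √537.6 ≈ 23.1862

Area = 23.19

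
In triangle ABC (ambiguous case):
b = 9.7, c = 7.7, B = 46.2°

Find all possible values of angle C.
b/sin(B) = c/sin(C)  ⇒  sin(C) = c·sin(B)/b = 7.7·sin(46.2°)/9.7
sin(46.2°) ≈ 0.72176
sin(C) ≈ 7.7·0.72176/9.7 ≈ 5.55755/9.7 ≈ 0.572944
Candidate 1: C₁ = arcsin(0.572944) ≈ 34.9558°  →  A = 180° − 46.2° − 34.9558° ≈ 98.8442° > 0, valid
Candidate 2: C₂ = 180° − C₁ ≈ 145.044°  →  A = 180° − 46.2° − 145.044° ≈ -11.2442° ≤ 0, not a valid triangle

C = 34.96° (one solution)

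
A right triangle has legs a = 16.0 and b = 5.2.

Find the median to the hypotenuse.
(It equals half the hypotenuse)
Hypotenuse c = √(a² + b²) = √(256 + 27.04) = √283.04 ≈ 16.8238
Median to hypotenuse = c/2 ≈ 16.8238/2 ≈ 8.4119

Median = 8.412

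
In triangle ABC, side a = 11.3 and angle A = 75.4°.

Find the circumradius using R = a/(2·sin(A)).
R = a/(2·sin(A)) = 11.3/(2·sin(75.4°))
sin(75.4°) ≈ 0.967709
R ≈ 11.3/(2·0.967709) = 11.3/1.93542 ≈ 5.83853

R = 5.839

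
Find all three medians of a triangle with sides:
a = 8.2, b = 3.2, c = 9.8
Median formula: m_a = ½√(2b² + 2c² − a²) (and cyclically). a² = 67.24, b² = 10.24, c² = 96.04.
m_a = ½√(2·10.24 + 2·96.04 − 67.24) = ½√145.32 ≈ ½·12.0549 ≈ 6.02744
m_b = ½√(2·67.24 + 2·96.04 − 10.24) = ½√316.32 ≈ ½·17.7854 ≈ 8.89269
m_c = ½√(2·67.24 + 2·10.24 − 96.04) = ½√58.92 ≈ ½·7.67594 ≈ 3.83797

m_a = 6.027, m_b = 8.893, m_c = 3.838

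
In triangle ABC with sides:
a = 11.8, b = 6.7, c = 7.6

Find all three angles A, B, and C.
Law of cosines for each angle (a² = 139.24, b² = 44.89, c² = 57.76):
cos(A) = (b² + c² − a²)/(2bc) = (44.89 + 57.76 − 139.24)/(2·6.7·7.6) = -36.59/101.84 ≈ -0.359289  ⇒  A ≈ 111.057°
cos(B) = (a² + c² − b²)/(2ac) = (139.24 + 57.76 − 44.89)/(2·11.8·7.6) = 152.11/179.36 ≈ 0.848071  ⇒  B ≈ 31.9975°
cos(C) = (a² + b² − c²)/(2ab) = (139.24 + 44.89 − 57.76)/(2·11.8·6.7) = 126.37/158.12 ≈ 0.799203  ⇒  C ≈ 36.9459°
Check: A + B + C ≈ 180°

A = 111.1°, B = 32°, C = 36.95°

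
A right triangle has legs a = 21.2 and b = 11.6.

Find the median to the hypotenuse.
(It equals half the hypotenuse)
Hypotenuse c = √(a² + b²) = √(449.44 + 134.56) = √584 ≈ 24.1661
Median to hypotenuse = c/2 ≈ 24.1661/2 ≈ 12.083

Median = 12.08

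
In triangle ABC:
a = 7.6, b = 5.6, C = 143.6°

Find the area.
Two sides and the included angle (SAS): A = ½·a·b·sin(C) = ½·7.6·5.6·sin(143.6°)
sin(143.6°) ≈ 0.593419
A ≈ ½·42.56·0.593419 = 21.28·0.593419 ≈ 12.628

Area = 12.63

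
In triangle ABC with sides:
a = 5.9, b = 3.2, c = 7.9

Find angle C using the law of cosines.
c² = a² + b² − 2ab·cos(C)  ⇒  cos(C) = (a² + b² − c²)/(2ab)
cos(C) = (5.9² + 3.2² − 7.9²)/(2·5.9·3.2) = (34.81 + 10.24 − 62.41)/37.76 = -17.36/37.76 ≈ -0.459746
C = arccos(-0.459746) ≈ 117.371°

C = 117.4°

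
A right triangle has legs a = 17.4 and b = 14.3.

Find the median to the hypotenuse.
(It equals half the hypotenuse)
Hypotenuse c = √(a² + b²) = √(302.76 + 204.49) = √507.25 ≈ 22.5222
Median to hypotenuse = c/2 ≈ 22.5222/2 ≈ 11.2611

Median = 11.26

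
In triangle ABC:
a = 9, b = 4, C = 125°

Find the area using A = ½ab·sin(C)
A = ½·a·b·sin(C) = ½·9·4·sin(125°)
sin(125°) ≈ 0.819152
A ≈ ½·36·0.819152 = 18·0.819152 ≈ 14.7447

Area = 14.74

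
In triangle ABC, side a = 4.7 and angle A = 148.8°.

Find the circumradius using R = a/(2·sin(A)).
R = a/(2·sin(A)) = 4.7/(2·sin(148.8°))
sin(148.8°) ≈ 0.518027
R ≈ 4.7/(2·0.518027) = 4.7/1.03605 ≈ 4.53644

R = 4.536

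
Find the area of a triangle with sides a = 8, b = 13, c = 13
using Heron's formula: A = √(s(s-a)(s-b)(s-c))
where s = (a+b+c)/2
s = (8 + 13 + 13)/2 = 34/2 = 17
s − a = 9, s − b = 4, s − c = 4
s(s−a)(s−b)(s−c) = 17·9·4·4 = 2448
Area = √2448 ≈ 49.4773

s = 17.0, Area = 49.48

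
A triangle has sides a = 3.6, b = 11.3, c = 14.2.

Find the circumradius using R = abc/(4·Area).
First find the area with Heron's formula.
s = (3.6 + 11.3 + 14.2)/2 = 14.55
Area = √(s(s−a)(s−b)(s−c)) = √(14.55·10.95·3.25·0.35) ≈ √181.229 ≈ 13.4621
abc = 3.6·11.3·14.2 = 577.656
R = abc/(4·Area) ≈ 577.656/(4·13.4621) = 577.656/53.8486 ≈ 10.7274

R = 10.73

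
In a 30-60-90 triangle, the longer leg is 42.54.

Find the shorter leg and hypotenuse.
In a 30-60-90 triangle the sides are in ratio 1 : √3 : 2, so short leg = long leg/√3 and hypotenuse = 2·(short leg).
Short leg = 42.54/√3 ≈ 42.54/1.73205 ≈ 24.5605
Hypotenuse = 2·24.5605 ≈ 49.121

Short leg = 24.56, Hypotenuse = 49.12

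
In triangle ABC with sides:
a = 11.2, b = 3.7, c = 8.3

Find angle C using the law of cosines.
c² = a² + b² − 2ab·cos(C)  ⇒  cos(C) = (a² + b² − c²)/(2ab)
cos(C) = (11.2² + 3.7² − 8.3²)/(2·11.2·3.7) = (125.44 + 13.69 − 68.89)/82.88 = 70.24/82.88 ≈ 0.84749
C = arccos(0.84749) ≈ 32.0603°

C = 32.06°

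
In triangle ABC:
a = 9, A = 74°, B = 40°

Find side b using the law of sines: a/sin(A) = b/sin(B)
a/sin(A) = b/sin(B)  ⇒  b = a·sin(B)/sin(A) = 9·sin(40°)/sin(74°)
sin(40°) ≈ 0.642788, sin(74°) ≈ 0.961262
b ≈ 9·0.642788/0.961262 ≈ 5.78509/0.961262 ≈ 6.01822

b = 6.018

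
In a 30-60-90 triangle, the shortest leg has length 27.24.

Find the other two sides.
In a 30-60-90 triangle the sides are in ratio 1 : √3 : 2 (short leg : long leg : hypotenuse).
Long leg = 27.24·√3 ≈ 27.24·1.73205 ≈ 47.1811
Hypotenuse = 2·27.24 = 54.48

Long leg = 27.24√3 = 47.18, Hypotenuse = 54.48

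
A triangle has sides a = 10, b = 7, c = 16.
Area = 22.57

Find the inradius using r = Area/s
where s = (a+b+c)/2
s = (10 + 7 + 16)/2 = 33/2 = 16.5
r = Area/s = 22.57/16.5 ≈ 1.36788

r = 1.368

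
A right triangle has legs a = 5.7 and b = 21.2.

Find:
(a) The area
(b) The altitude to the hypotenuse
(a) The legs are perpendicular, so Area = ½·a·b = ½·5.7·21.2 = ½·120.84 = 60.42
(b) Hypotenuse c = √(a² + b²) = √(32.49 + 449.44) = √481.93 ≈ 21.9529
    Area = ½·c·h_c  ⇒  h_c = 2·Area/c = 120.84/21.9529 ≈ 5.50451

Area = 60.42, h_c = 5.505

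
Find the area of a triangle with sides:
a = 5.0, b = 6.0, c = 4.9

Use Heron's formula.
s = (5.0 + 6.0 + 4.9)/2 = 15.9/2 = 7.95
s − a = 2.95, s − b = 1.95, s − c = 3.05
s(s−a)(s−b)(s−c) = 7.95·2.95·1.95·3.05 ≈ 139.484
Area = √139.484 ≈ 11.8103

Area = 11.81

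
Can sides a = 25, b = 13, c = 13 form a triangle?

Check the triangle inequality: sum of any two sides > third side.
a + b vs c: 25 + 13 = 38 > 13  ✓
a + c vs b: 25 + 13 = 38 > 13  ✓
b + c vs a: 13 + 13 = 26 > 25  ✓

Yes, triangle inequality satisfied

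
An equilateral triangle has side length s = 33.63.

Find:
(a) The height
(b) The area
(a) The height splits the triangle into two 30-60-90 halves: h = s·√3/2 = 33.63·1.73205/2 ≈ 58.2489/2 ≈ 29.1244
(b) Area = (√3/4)·s² = (√3/4)·33.63² = (√3/4)·1130.9769 ≈ 0.433013·1130.9769 ≈ 489.727

Height = 29.12, Area = 489.7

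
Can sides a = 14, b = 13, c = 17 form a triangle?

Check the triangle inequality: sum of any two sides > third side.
a + b vs c: 14 + 13 = 27 > 17  ✓
a + c vs b: 14 + 17 = 31 > 13  ✓
b + c vs a: 13 + 17 = 30 > 14  ✓

Yes, triangle inequality satisfied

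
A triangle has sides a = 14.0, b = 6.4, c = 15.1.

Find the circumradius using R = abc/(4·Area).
First find the area with Heron's formula.
s = (14.0 + 6.4 + 15.1)/2 = 17.75
Area = √(s(s−a)(s−b)(s−c)) = √(17.75·3.75·11.35·2.65) ≈ √2002.03 ≈ 44.7441
abc = 14.0·6.4·15.1 = 1352.96
R = abc/(4·Area) ≈ 1352.96/(4·44.7441) = 1352.96/178.976 ≈ 7.55943

R = 7.559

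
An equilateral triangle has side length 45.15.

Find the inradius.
r = Area/s with s the semi-perimeter.
Area = (√3/4)·45.15² = (√3/4)·2038.5225 ≈ 0.433013·2038.5225 ≈ 882.706
s = 3·45.15/2 = 67.725
r ≈ 882.706/67.725 ≈ 13.0337
(Equivalently r = side/(2√3) = 45.15/3.4641 ≈ 13.0337.)

r = 13.03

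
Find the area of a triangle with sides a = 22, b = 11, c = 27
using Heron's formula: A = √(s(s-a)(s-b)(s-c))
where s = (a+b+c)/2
s = (22 + 11 + 27)/2 = 60/2 = 30
s − a = 8, s − b = 19, s − c = 3
s(s−a)(s−b)(s−c) = 30·8·19·3 = 13680
Area = √13680 ≈ 116.962

s = 30.0, Area = 117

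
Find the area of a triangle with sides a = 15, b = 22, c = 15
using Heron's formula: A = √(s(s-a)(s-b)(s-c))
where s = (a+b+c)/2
s = (15 + 22 + 15)/2 = 52/2 = 26
s − a = 11, s − b = 4, s − c = 11
s(s−a)(s−b)(s−c) = 26·11·4·11 = 12584
Area = √12584 ≈ 112.178

s = 26.0, Area = 112.2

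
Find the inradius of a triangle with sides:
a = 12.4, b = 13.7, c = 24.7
r = Area/s where s is the semi-perimeter.
s = (12.4 + 13.7 + 24.7)/2 = 50.8/2 = 25.4
Area = √(s(s−a)(s−b)(s−c)) = √(25.4·13·11.7·0.7) ≈ √2704.34 ≈ 52.0032
r ≈ 52.0032/25.4 ≈ 2.04737

r = 2.047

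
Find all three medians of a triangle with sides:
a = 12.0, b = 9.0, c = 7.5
Median formula: m_a = ½√(2b² + 2c² − a²) (and cyclically). a² = 144, b² = 81, c² = 56.25.
m_a = ½√(2·81 + 2·56.25 − 144) = ½√130.5 ≈ ½·11.4237 ≈ 5.71183
m_b = ½√(2·144 + 2·56.25 − 81) = ½√319.5 ≈ ½·17.8746 ≈ 8.93728
m_c = ½√(2·144 + 2·81 − 56.25) = ½√393.75 ≈ ½·19.8431 ≈ 9.92157

m_a = 5.712, m_b = 8.937, m_c = 9.922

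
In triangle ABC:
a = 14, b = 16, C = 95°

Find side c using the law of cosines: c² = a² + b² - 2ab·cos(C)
c² = 14² + 16² − 2·14·16·cos(95°)
cos(95°) ≈ -0.0871557
c² ≈ 196 + 256 − 448·(-0.0871557) ≈ 452 + 39.0458 ≈ 491.046
c ≈ √491.046 ≈ 22.1596

c = 22.16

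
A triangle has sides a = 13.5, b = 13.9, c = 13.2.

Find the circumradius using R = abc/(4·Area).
First find the area with Heron's formula.
s = (13.5 + 13.9 + 13.2)/2 = 20.3
Area = √(s(s−a)(s−b)(s−c)) = √(20.3·6.8·6.4·7.1) ≈ √6272.54 ≈ 79.1994
abc = 13.5·13.9·13.2 = 2476.98
R = abc/(4·Area) ≈ 2476.98/(4·79.1994) = 2476.98/316.797 ≈ 7.81881

R = 7.819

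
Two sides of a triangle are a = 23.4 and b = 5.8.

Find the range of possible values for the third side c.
Triangle inequality: |a − b| < c < a + b
|a − b| = |23.4 − 5.8| = 17.6
a + b = 23.4 + 5.8 = 29.2

17.6 < c < 29.2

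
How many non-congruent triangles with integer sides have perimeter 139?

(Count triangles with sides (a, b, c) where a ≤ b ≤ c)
Let a ≤ b ≤ c with a + b + c = 139. The only binding inequality is a + b > c, i.e. 139 − c > c, so c < 139/2; and c ≥ 139/3 since c is the largest side.
So 47 ≤ c ≤ 69. For each c, b runs from ⌈(139 − c)/2⌉ up to c (then a = 139 − b − c satisfies 1 ≤ a ≤ b automatically), giving c − ⌈(139 − c)/2⌉ + 1 choices.
Summing over c: 2 + 3 + 5 + 6 + … + 33 + 35  (23 terms, c = 47, …, 69) = 420
Check (closed form: nearest integer to p²/48 for even p, (p+3)²/48 for odd p): (139+3)²/48 = 142²/48 = 20164/48 ≈ 420.08 → 420

420 triangles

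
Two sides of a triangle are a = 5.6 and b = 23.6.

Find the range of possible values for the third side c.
Triangle inequality: |a − b| < c < a + b
|a − b| = |5.6 − 23.6| = 18
a + b = 5.6 + 23.6 = 29.2

18 < c < 29.2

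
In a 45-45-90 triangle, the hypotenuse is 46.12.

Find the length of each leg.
In a 45-45-90 triangle hypotenuse = leg·√2, so leg = hypotenuse/√2.
Leg = 46.12/√2 ≈ 46.12/1.41421 ≈ 32.6118

Each leg = 32.61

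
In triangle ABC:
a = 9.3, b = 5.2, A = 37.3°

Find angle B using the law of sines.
a/sin(A) = b/sin(B)  ⇒  sin(B) = b·sin(A)/a = 5.2·sin(37.3°)/9.3
sin(37.3°) ≈ 0.605988
sin(B) ≈ 5.2·0.605988/9.3 ≈ 3.15114/9.3 ≈ 0.338832
B = arcsin(0.338832) ≈ 19.8057°
(Since b ≤ a we need B ≤ A, so the obtuse alternative 180° − 19.8057° ≈ 160.194° is rejected.)

B = 19.81°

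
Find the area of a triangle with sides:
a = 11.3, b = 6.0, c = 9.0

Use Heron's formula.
s = (11.3 + 6.0 + 9.0)/2 = 26.3/2 = 13.15
s − a = 1.85, s − b = 7.15, s − c = 4.15
s(s−a)(s−b)(s−c) = 13.15·1.85·7.15·4.15 ≈ 721.858
Area = √721.858 ≈ 26.8674

Area = 26.87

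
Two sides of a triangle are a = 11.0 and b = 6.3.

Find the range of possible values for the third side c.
Triangle inequality: |a − b| < c < a + b
|a − b| = |11.0 − 6.3| = 4.7
a + b = 11.0 + 6.3 = 17.3

4.7 < c < 17.3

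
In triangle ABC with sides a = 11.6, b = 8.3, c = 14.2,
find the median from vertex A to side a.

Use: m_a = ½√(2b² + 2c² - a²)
m_a = ½√(2·8.3² + 2·14.2² − 11.6²) = ½√(2·68.89 + 2·201.64 − 134.56) = ½√(137.78 + 403.28 − 134.56) = ½√406.5
√406.5 ≈ 20.1618, so m_a ≈ 10.0809

m_a = 10.08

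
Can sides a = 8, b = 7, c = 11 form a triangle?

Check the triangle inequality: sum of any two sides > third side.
a + b vs c: 8 + 7 = 15 > 11  ✓
a + c vs b: 8 + 11 = 19 > 7  ✓
b + c vs a: 7 + 11 = 18 > 8  ✓

Yes, triangle inequality satisfied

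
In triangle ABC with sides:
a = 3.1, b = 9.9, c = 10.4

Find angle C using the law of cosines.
c² = a² + b² − 2ab·cos(C)  ⇒  cos(C) = (a² + b² − c²)/(2ab)
cos(C) = (3.1² + 9.9² − 10.4²)/(2·3.1·9.9) = (9.61 + 98.01 − 108.16)/61.38 = -0.54/61.38 ≈ -0.00879765
C = arccos(-0.00879765) ≈ 90.5041°

C = 90.5°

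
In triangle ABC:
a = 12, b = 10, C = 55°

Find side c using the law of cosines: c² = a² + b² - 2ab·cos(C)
c² = 12² + 10² − 2·12·10·cos(55°)
cos(55°) ≈ 0.573576
c² ≈ 144 + 100 − 240·(0.573576) ≈ 244 − 137.658 ≈ 106.342
c ≈ √106.342 ≈ 10.3122

c = 10.31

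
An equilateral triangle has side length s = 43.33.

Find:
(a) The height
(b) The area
(a) The height splits the triangle into two 30-60-90 halves: h = s·√3/2 = 43.33·1.73205/2 ≈ 75.0498/2 ≈ 37.5249
(b) Area = (√3/4)·s² = (√3/4)·43.33² = (√3/4)·1877.4889 ≈ 0.433013·1877.4889 ≈ 812.977

Height = 37.52, Area = 813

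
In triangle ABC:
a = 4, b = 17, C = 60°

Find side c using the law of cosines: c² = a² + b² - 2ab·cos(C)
c² = 4² + 17² − 2·4·17·cos(60°)
cos(60°) ≈ 0.5
c² ≈ 16 + 289 − 136·(0.5) ≈ 305 − 68 ≈ 237
c ≈ √237 ≈ 15.3948

c = 15.39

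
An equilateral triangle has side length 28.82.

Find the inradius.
r = Area/s with s the semi-perimeter.
Area = (√3/4)·28.82² = (√3/4)·830.5924 ≈ 0.433013·830.5924 ≈ 359.657
s = 3·28.82/2 = 43.23
r ≈ 359.657/43.23 ≈ 8.31962
(Equivalently r = side/(2√3) = 28.82/3.4641 ≈ 8.31962.)

r = 8.32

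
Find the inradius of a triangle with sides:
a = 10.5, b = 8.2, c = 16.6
r = Area/s where s is the semi-perimeter.
s = (10.5 + 8.2 + 16.6)/2 = 35.3/2 = 17.65
Area = √(s(s−a)(s−b)(s−c)) = √(17.65·7.15·9.45·1.05) ≈ √1252.19 ≈ 35.3864
r ≈ 35.3864/17.65 ≈ 2.00489

r = 2.005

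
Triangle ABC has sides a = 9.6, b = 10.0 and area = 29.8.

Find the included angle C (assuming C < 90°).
Area = ½·a·b·sin(C)  ⇒  sin(C) = 2·Area/(a·b) = 2·29.8/(9.6·10.0) = 59.6/96 ≈ 0.620833
C = arcsin(0.620833) ≈ 38.377° (taking the acute solution since C < 90°)

C = 38.38°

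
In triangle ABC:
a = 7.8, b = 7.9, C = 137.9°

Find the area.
Two sides and the included angle (SAS): A = ½·a·b·sin(C) = ½·7.8·7.9·sin(137.9°)
sin(137.9°) ≈ 0.670427
A ≈ ½·61.62·0.670427 = 30.81·0.670427 ≈ 20.6558

Area = 20.66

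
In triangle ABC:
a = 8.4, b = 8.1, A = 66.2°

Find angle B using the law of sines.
a/sin(A) = b/sin(B)  ⇒  sin(B) = b·sin(A)/a = 8.1·sin(66.2°)/8.4
sin(66.2°) ≈ 0.91496
sin(B) ≈ 8.1·0.91496/8.4 ≈ 7.41117/8.4 ≈ 0.882283
B = arcsin(0.882283) ≈ 61.9189°
(Since b ≤ a we need B ≤ A, so the obtuse alternative 180° − 61.9189° ≈ 118.081° is rejected.)

B = 61.92°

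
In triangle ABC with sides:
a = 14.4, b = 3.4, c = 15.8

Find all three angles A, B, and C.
Law of cosines for each angle (a² = 207.36, b² = 11.56, c² = 249.64):
cos(A) = (b² + c² − a²)/(2bc) = (11.56 + 249.64 − 207.36)/(2·3.4·15.8) = 53.84/107.44 ≈ 0.501117  ⇒  A ≈ 59.9261°
cos(B) = (a² + c² − b²)/(2ac) = (207.36 + 249.64 − 11.56)/(2·14.4·15.8) = 445.44/455.04 ≈ 0.978903  ⇒  B ≈ 11.79°
cos(C) = (a² + b² − c²)/(2ab) = (207.36 + 11.56 − 249.64)/(2·14.4·3.4) = -30.72/97.92 ≈ -0.313725  ⇒  C ≈ 108.284°
Check: A + B + C ≈ 180°

A = 59.93°, B = 11.79°, C = 108.3°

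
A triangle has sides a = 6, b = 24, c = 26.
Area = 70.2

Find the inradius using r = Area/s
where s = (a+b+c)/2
s = (6 + 24 + 26)/2 = 56/2 = 28
r = Area/s = 70.2/28 ≈ 2.50714

r = 2.507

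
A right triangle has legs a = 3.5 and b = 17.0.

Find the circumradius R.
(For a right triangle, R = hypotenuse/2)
Hypotenuse c = √(a² + b²) = √(12.25 + 289) = √301.25 ≈ 17.3566
R = c/2 ≈ 17.3566/2 ≈ 8.67828

R = 8.678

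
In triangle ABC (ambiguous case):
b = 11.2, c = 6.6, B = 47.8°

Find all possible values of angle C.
b/sin(B) = c/sin(C)  ⇒  sin(C) = c·sin(B)/b = 6.6·sin(47.8°)/11.2
sin(47.8°) ≈ 0.740805
sin(C) ≈ 6.6·0.740805/11.2 ≈ 4.88931/11.2 ≈ 0.436546
Candidate 1: C₁ = arcsin(0.436546) ≈ 25.8837°  →  A = 180° − 47.8° − 25.8837° ≈ 106.316° > 0, valid
Candidate 2: C₂ = 180° − C₁ ≈ 154.116°  →  A = 180° − 47.8° − 154.116° ≈ -21.9163° ≤ 0, not a valid triangle

C = 25.88° (one solution)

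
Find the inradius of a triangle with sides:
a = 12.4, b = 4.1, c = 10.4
r = Area/s where s is the semi-perimeter.
s = (12.4 + 4.1 + 10.4)/2 = 26.9/2 = 13.45
Area = √(s(s−a)(s−b)(s−c)) = √(13.45·1.05·9.35·3.05) ≈ √402.738 ≈ 20.0683
r ≈ 20.0683/13.45 ≈ 1.49207

r = 1.492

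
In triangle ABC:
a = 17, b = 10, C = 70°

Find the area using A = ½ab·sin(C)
A = ½·a·b·sin(C) = ½·17·10·sin(70°)
sin(70°) ≈ 0.939693
A ≈ ½·170·0.939693 = 85·0.939693 ≈ 79.8739

Area = 79.87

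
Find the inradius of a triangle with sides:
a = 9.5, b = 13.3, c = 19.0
r = Area/s where s is the semi-perimeter.
s = (9.5 + 13.3 + 19.0)/2 = 41.8/2 = 20.9
Area = √(s(s−a)(s−b)(s−c)) = √(20.9·11.4·7.6·1.9) ≈ √3440.47 ≈ 58.6556
r ≈ 58.6556/20.9 ≈ 2.80649

r = 2.806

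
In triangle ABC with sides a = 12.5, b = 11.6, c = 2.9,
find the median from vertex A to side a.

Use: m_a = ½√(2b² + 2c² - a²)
m_a = ½√(2·11.6² + 2·2.9² − 12.5²) = ½√(2·134.56 + 2·8.41 − 156.25) = ½√(269.12 + 16.82 − 156.25) = ½√129.69
√129.69 ≈ 11.3882, so m_a ≈ 5.69408

m_a = 5.694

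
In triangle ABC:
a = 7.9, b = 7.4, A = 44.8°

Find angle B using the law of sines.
a/sin(A) = b/sin(B)  ⇒  sin(B) = b·sin(A)/a = 7.4·sin(44.8°)/7.9
sin(44.8°) ≈ 0.704634
sin(B) ≈ 7.4·0.704634/7.9 ≈ 5.21429/7.9 ≈ 0.660037
B = arcsin(0.660037) ≈ 41.3027°
(Since b ≤ a we need B ≤ A, so the obtuse alternative 180° − 41.3027° ≈ 138.697° is rejected.)

B = 41.3°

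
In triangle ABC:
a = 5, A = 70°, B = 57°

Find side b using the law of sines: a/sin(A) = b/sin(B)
a/sin(A) = b/sin(B)  ⇒  b = a·sin(B)/sin(A) = 5·sin(57°)/sin(70°)
sin(57°) ≈ 0.838671, sin(70°) ≈ 0.939693
b ≈ 5·0.838671/0.939693 ≈ 4.19335/0.939693 ≈ 4.46247

b = 4.462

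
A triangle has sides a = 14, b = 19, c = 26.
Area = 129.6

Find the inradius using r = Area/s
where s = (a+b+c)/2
s = (14 + 19 + 26)/2 = 59/2 = 29.5
r = Area/s = 129.6/29.5 ≈ 4.39322

r = 4.393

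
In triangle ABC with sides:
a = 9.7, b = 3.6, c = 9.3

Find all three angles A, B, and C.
Law of cosines for each angle (a² = 94.09, b² = 12.96, c² = 86.49):
cos(A) = (b² + c² − a²)/(2bc) = (12.96 + 86.49 − 94.09)/(2·3.6·9.3) = 5.36/66.96 ≈ 0.0800478  ⇒  A ≈ 85.4087°
cos(B) = (a² + c² − b²)/(2ac) = (94.09 + 86.49 − 12.96)/(2·9.7·9.3) = 167.62/180.42 ≈ 0.929054  ⇒  B ≈ 21.7121°
cos(C) = (a² + b² − c²)/(2ab) = (94.09 + 12.96 − 86.49)/(2·9.7·3.6) = 20.56/69.84 ≈ 0.294387  ⇒  C ≈ 72.8792°
Check: A + B + C ≈ 180°

A = 85.41°, B = 21.71°, C = 72.88°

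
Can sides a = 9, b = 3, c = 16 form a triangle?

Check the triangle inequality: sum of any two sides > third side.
a + b vs c: 9 + 3 = 12 ≤ 16  ✗
a + c vs b: 9 + 16 = 25 > 3  ✓
b + c vs a: 3 + 16 = 19 > 9  ✓

No: 9 + 3 = 12 is not > 16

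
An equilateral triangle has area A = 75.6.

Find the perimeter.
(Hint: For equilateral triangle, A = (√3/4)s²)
A = (√3/4)s²  ⇒  s² = 4A/√3 = 4·75.6/√3 = 302.4/1.73205 ≈ 174.591
s ≈ √174.591 ≈ 13.2133
Perimeter = 3s ≈ 3·13.2133 ≈ 39.6398

Perimeter = 39.64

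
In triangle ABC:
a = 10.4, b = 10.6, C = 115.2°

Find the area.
Two sides and the included angle (SAS): A = ½·a·b·sin(C) = ½·10.4·10.6·sin(115.2°)
sin(115.2°) ≈ 0.904827
A ≈ ½·110.24·0.904827 = 55.12·0.904827 ≈ 49.8741

Area = 49.87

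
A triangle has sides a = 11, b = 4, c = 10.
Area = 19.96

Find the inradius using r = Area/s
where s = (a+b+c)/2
s = (11 + 4 + 10)/2 = 25/2 = 12.5
r = Area/s = 19.96/12.5 ≈ 1.5968

r = 1.597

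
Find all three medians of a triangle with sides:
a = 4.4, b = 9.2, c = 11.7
Median formula: m_a = ½√(2b² + 2c² − a²) (and cyclically). a² = 19.36, b² = 84.64, c² = 136.89.
m_a = ½√(2·84.64 + 2·136.89 − 19.36) = ½√423.7 ≈ ½·20.584 ≈ 10.292
m_b = ½√(2·19.36 + 2·136.89 − 84.64) = ½√227.86 ≈ ½·15.095 ≈ 7.54752
m_c = ½√(2·19.36 + 2·84.64 − 136.89) = ½√71.11 ≈ ½·8.43267 ≈ 4.21634

m_a = 10.29, m_b = 7.548, m_c = 4.216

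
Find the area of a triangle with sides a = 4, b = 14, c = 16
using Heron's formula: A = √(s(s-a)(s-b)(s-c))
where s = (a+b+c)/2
s = (4 + 14 + 16)/2 = 34/2 = 17
s − a = 13, s − b = 3, s − c = 1
s(s−a)(s−b)(s−c) = 17·13·3·1 = 663
Area = √663 ≈ 25.7488

s = 17.0, Area = 25.75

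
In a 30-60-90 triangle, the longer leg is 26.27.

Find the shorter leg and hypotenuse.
In a 30-60-90 triangle the sides are in ratio 1 : √3 : 2, so short leg = long leg/√3 and hypotenuse = 2·(short leg).
Short leg = 26.27/√3 ≈ 26.27/1.73205 ≈ 15.167
Hypotenuse = 2·15.167 ≈ 30.334

Short leg = 15.17, Hypotenuse = 30.33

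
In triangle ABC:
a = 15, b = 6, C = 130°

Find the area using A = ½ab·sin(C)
A = ½·a·b·sin(C) = ½·15·6·sin(130°)
sin(130°) ≈ 0.766044
A ≈ ½·90·0.766044 = 45·0.766044 ≈ 34.472

Area = 34.47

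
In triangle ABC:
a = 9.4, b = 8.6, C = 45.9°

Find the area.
Two sides and the included angle (SAS): A = ½·a·b·sin(C) = ½·9.4·8.6·sin(45.9°)
sin(45.9°) ≈ 0.718126
A ≈ ½·80.84·0.718126 = 40.42·0.718126 ≈ 29.0267

Area = 29.03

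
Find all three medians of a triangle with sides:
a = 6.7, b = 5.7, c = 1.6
Median formula: m_a = ½√(2b² + 2c² − a²) (and cyclically). a² = 44.89, b² = 32.49, c² = 2.56.
m_a = ½√(2·32.49 + 2·2.56 − 44.89) = ½√25.21 ≈ ½·5.02096 ≈ 2.51048
m_b = ½√(2·44.89 + 2·2.56 − 32.49) = ½√62.41 ≈ ½·7.9 ≈ 3.95
m_c = ½√(2·44.89 + 2·32.49 − 2.56) = ½√152.2 ≈ ½·12.3369 ≈ 6.16847

m_a = 2.51, m_b = 3.95, m_c = 6.168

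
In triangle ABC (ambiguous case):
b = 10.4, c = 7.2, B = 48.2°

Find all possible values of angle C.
b/sin(B) = c/sin(C)  ⇒  sin(C) = c·sin(B)/b = 7.2·sin(48.2°)/10.4
sin(48.2°) ≈ 0.745476
sin(C) ≈ 7.2·0.745476/10.4 ≈ 5.36743/10.4 ≈ 0.516099
Candidate 1: C₁ = arcsin(0.516099) ≈ 31.0709°  →  A = 180° − 48.2° − 31.0709° ≈ 100.729° > 0, valid
Candidate 2: C₂ = 180° − C₁ ≈ 148.929°  →  A = 180° − 48.2° − 148.929° ≈ -17.1291° ≤ 0, not a valid triangle

C = 31.07° (one solution)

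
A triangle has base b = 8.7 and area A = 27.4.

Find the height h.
A = ½·b·h  ⇒  h = 2A/b = 2·27.4/8.7 = 54.8/8.7 ≈ 6.29885

h = 6.299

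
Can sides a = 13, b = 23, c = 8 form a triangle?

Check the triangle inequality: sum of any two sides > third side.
a + b vs c: 13 + 23 = 36 > 8  ✓
a + c vs b: 13 + 8 = 21 ≤ 23  ✗
b + c vs a: 23 + 8 = 31 > 13  ✓

No: 13 + 8 = 21 is not > 23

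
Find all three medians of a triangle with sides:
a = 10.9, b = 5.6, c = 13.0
Median formula: m_a = ½√(2b² + 2c² − a²) (and cyclically). a² = 118.81, b² = 31.36, c² = 169.
m_a = ½√(2·31.36 + 2·169 − 118.81) = ½√281.91 ≈ ½·16.7902 ≈ 8.39509
m_b = ½√(2·118.81 + 2·169 − 31.36) = ½√544.26 ≈ ½·23.3294 ≈ 11.6647
m_c = ½√(2·118.81 + 2·31.36 − 169) = ½√131.34 ≈ ½·11.4604 ≈ 5.73018

m_a = 8.395, m_b = 11.66, m_c = 5.73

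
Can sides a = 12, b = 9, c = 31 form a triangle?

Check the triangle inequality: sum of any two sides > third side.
a + b vs c: 12 + 9 = 21 ≤ 31  ✗
a + c vs b: 12 + 31 = 43 > 9  ✓
b + c vs a: 9 + 31 = 40 > 12  ✓

No: 12 + 9 = 21 is not > 31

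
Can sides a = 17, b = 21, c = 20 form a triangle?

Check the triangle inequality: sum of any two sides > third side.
a + b vs c: 17 + 21 = 38 > 20  ✓
a + c vs b: 17 + 20 = 37 > 21  ✓
b + c vs a: 21 + 20 = 41 > 17  ✓

Yes, triangle inequality satisfied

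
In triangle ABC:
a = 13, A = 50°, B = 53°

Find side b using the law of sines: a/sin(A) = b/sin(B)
a/sin(A) = b/sin(B)  ⇒  b = a·sin(B)/sin(A) = 13·sin(53°)/sin(50°)
sin(53°) ≈ 0.798636, sin(50°) ≈ 0.766044
b ≈ 13·0.798636/0.766044 ≈ 10.3823/0.766044 ≈ 13.5531

b = 13.55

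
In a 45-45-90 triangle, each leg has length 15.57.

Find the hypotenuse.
In a 45-45-90 triangle the sides are in ratio 1 : 1 : √2, so hypotenuse = leg·√2.
Hypotenuse = 15.57·√2 ≈ 15.57·1.41421 ≈ 22.0193

Hypotenuse = 15.57√2 = 22.02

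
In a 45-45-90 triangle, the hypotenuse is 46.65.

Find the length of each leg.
In a 45-45-90 triangle hypotenuse = leg·√2, so leg = hypotenuse/√2.
Leg = 46.65/√2 ≈ 46.65/1.41421 ≈ 32.9865

Each leg = 32.99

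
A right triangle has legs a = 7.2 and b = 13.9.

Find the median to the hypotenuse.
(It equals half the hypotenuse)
Hypotenuse c = √(a² + b²) = √(51.84 + 193.21) = √245.05 ≈ 15.6541
Median to hypotenuse = c/2 ≈ 15.6541/2 ≈ 7.82704

Median = 7.827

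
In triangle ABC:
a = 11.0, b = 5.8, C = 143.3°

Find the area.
Two sides and the included angle (SAS): A = ½·a·b·sin(C) = ½·11.0·5.8·sin(143.3°)
sin(143.3°) ≈ 0.597625
A ≈ ½·63.8·0.597625 = 31.9·0.597625 ≈ 19.0642

Area = 19.06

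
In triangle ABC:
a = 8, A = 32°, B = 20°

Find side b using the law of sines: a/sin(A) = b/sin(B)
a/sin(A) = b/sin(B)  ⇒  b = a·sin(B)/sin(A) = 8·sin(20°)/sin(32°)
sin(20°) ≈ 0.34202, sin(32°) ≈ 0.529919
b ≈ 8·0.34202/0.529919 ≈ 2.73616/0.529919 ≈ 5.16335

b = 5.163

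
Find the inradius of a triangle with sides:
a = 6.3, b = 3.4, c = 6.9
r = Area/s where s is the semi-perimeter.
s = (6.3 + 3.4 + 6.9)/2 = 16.6/2 = 8.3
Area = √(s(s−a)(s−b)(s−c)) = √(8.3·2·4.9·1.4) ≈ √113.876 ≈ 10.6713
r ≈ 10.6713/8.3 ≈ 1.2857

r = 1.286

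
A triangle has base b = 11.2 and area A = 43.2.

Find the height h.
A = ½·b·h  ⇒  h = 2A/b = 2·43.2/11.2 = 86.4/11.2 ≈ 7.71429

h = 7.714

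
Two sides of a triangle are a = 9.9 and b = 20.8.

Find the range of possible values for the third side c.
Triangle inequality: |a − b| < c < a + b
|a − b| = |9.9 − 20.8| = 10.9
a + b = 9.9 + 20.8 = 30.7

10.9 < c < 30.7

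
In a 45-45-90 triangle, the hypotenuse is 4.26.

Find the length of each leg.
In a 45-45-90 triangle hypotenuse = leg·√2, so leg = hypotenuse/√2.
Leg = 4.26/√2 ≈ 4.26/1.41421 ≈ 3.01227

Each leg = 3.012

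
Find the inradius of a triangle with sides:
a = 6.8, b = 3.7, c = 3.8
r = Area/s where s is the semi-perimeter.
s = (6.8 + 3.7 + 3.8)/2 = 14.3/2 = 7.15
Area = √(s(s−a)(s−b)(s−c)) = √(7.15·0.35·3.45·3.35) ≈ √28.9226 ≈ 5.37798
r ≈ 5.37798/7.15 ≈ 0.752165

r = 0.7522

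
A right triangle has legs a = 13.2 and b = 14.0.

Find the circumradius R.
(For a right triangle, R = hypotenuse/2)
Hypotenuse c = √(a² + b²) = √(174.24 + 196) = √370.24 ≈ 19.2416
R = c/2 ≈ 19.2416/2 ≈ 9.62081

R = 9.621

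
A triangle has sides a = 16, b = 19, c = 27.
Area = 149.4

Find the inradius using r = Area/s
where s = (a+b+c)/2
s = (16 + 19 + 27)/2 = 62/2 = 31
r = Area/s = 149.4/31 ≈ 4.81935

r = 4.819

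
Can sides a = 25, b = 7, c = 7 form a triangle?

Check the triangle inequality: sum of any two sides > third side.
a + b vs c: 25 + 7 = 32 > 7  ✓
a + c vs b: 25 + 7 = 32 > 7  ✓
b + c vs a: 7 + 7 = 14 ≤ 25  ✗

No: 7 + 7 = 14 is not > 25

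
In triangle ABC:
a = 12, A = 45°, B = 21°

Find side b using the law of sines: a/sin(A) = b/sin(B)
a/sin(A) = b/sin(B)  ⇒  b = a·sin(B)/sin(A) = 12·sin(21°)/sin(45°)
sin(21°) ≈ 0.358368, sin(45°) ≈ 0.707107
b ≈ 12·0.358368/0.707107 ≈ 4.30042/0.707107 ≈ 6.08171

b = 6.082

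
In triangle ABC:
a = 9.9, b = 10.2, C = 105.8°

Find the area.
Two sides and the included angle (SAS): A = ½·a·b·sin(C) = ½·9.9·10.2·sin(105.8°)
sin(105.8°) ≈ 0.962218
A ≈ ½·100.98·0.962218 = 50.49·0.962218 ≈ 48.5824

Area = 48.58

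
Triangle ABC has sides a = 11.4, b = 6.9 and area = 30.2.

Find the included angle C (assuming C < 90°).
Area = ½·a·b·sin(C)  ⇒  sin(C) = 2·Area/(a·b) = 2·30.2/(11.4·6.9) = 60.4/78.66 ≈ 0.767862
C = arcsin(0.767862) ≈ 50.1623° (taking the acute solution since C < 90°)

C = 50.16°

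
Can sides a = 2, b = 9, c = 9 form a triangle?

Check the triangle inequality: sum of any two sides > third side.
a + b vs c: 2 + 9 = 11 > 9  ✓
a + c vs b: 2 + 9 = 11 > 9  ✓
b + c vs a: 9 + 9 = 18 > 2  ✓

Yes, triangle inequality satisfied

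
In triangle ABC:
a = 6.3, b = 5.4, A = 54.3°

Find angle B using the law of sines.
a/sin(A) = b/sin(B)  ⇒  sin(B) = b·sin(A)/a = 5.4·sin(54.3°)/6.3
sin(54.3°) ≈ 0.812084
sin(B) ≈ 5.4·0.812084/6.3 ≈ 4.38525/6.3 ≈ 0.696072
B = arcsin(0.696072) ≈ 44.1127°
(Since b ≤ a we need B ≤ A, so the obtuse alternative 180° − 44.1127° ≈ 135.887° is rejected.)

B = 44.11°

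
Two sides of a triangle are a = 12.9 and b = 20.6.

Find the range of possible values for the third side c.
Triangle inequality: |a − b| < c < a + b
|a − b| = |12.9 − 20.6| = 7.7
a + b = 12.9 + 20.6 = 33.5

7.7 < c < 33.5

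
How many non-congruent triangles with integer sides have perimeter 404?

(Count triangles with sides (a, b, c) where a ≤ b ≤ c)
Let a ≤ b ≤ c with a + b + c = 404. The only binding inequality is a + b > c, i.e. 404 − c > c, so c < 404/2; and c ≥ 404/3 since c is the largest side.
So 135 ≤ c ≤ 201. For each c, b runs from ⌈(404 − c)/2⌉ up to c (then a = 404 − b − c satisfies 1 ≤ a ≤ b automatically), giving c − ⌈(404 − c)/2⌉ + 1 choices.
Summing over c: 1 + 3 + 4 + 6 + … + 99 + 100  (67 terms, c = 135, …, 201) = 3400
Check (closed form: nearest integer to p²/48 for even p, (p+3)²/48 for odd p): 404²/48 = 163216/48 ≈ 3400.33 → 3400

3400 triangles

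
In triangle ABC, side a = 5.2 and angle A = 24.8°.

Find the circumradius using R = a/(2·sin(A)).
R = a/(2·sin(A)) = 5.2/(2·sin(24.8°))
sin(24.8°) ≈ 0.419452
R ≈ 5.2/(2·0.419452) = 5.2/0.838904 ≈ 6.19856

R = 6.199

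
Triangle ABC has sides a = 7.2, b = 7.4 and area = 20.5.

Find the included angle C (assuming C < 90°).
Area = ½·a·b·sin(C)  ⇒  sin(C) = 2·Area/(a·b) = 2·20.5/(7.2·7.4) = 41/53.28 ≈ 0.76952
C = arcsin(0.76952) ≈ 50.3108° (taking the acute solution since C < 90°)

C = 50.31°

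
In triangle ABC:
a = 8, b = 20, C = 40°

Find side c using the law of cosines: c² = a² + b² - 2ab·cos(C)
c² = 8² + 20² − 2·8·20·cos(40°)
cos(40°) ≈ 0.766044
c² ≈ 64 + 400 − 320·(0.766044) ≈ 464 − 245.134 ≈ 218.866
c ≈ √218.866 ≈ 14.7941

c = 14.79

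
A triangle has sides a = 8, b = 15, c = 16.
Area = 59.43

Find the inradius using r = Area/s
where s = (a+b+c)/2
s = (8 + 15 + 16)/2 = 39/2 = 19.5
r = Area/s = 59.43/19.5 ≈ 3.04769

r = 3.048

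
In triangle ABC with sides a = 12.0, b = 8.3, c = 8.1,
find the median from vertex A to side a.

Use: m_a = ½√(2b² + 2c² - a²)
m_a = ½√(2·8.3² + 2·8.1² − 12.0²) = ½√(2·68.89 + 2·65.61 − 144) = ½√(137.78 + 131.22 − 144) = ½√125
√125 ≈ 11.1803, so m_a ≈ 5.59017

m_a = 5.59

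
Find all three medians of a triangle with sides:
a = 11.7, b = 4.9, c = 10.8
Median formula: m_a = ½√(2b² + 2c² − a²) (and cyclically). a² = 136.89, b² = 24.01, c² = 116.64.
m_a = ½√(2·24.01 + 2·116.64 − 136.89) = ½√144.41 ≈ ½·12.0171 ≈ 6.00854
m_b = ½√(2·136.89 + 2·116.64 − 24.01) = ½√483.05 ≈ ½·21.9784 ≈ 10.9892
m_c = ½√(2·136.89 + 2·24.01 − 116.64) = ½√205.16 ≈ ½·14.3234 ≈ 7.1617

m_a = 6.009, m_b = 10.99, m_c = 7.162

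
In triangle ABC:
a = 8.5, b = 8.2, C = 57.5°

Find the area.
Two sides and the included angle (SAS): A = ½·a·b·sin(C) = ½·8.5·8.2·sin(57.5°)
sin(57.5°) ≈ 0.843391
A ≈ ½·69.7·0.843391 = 34.85·0.843391 ≈ 29.3922

Area = 29.39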